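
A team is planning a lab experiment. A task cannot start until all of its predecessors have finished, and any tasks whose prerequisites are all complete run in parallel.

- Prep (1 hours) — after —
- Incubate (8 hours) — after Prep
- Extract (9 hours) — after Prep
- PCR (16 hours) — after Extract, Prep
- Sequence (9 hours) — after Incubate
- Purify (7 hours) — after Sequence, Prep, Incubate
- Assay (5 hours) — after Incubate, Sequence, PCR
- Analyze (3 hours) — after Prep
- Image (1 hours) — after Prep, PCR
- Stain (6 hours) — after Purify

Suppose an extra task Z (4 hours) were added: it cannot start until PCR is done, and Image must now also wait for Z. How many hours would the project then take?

Originally the project takes 31 hours.
With Z inserted, Image now waits for max(Prep, PCR, Z).
New critical path: Prep→Incubate→Sequence→Purify→Stain = 1+8+9+7+6 = 31 ⇒ 31 hours.

31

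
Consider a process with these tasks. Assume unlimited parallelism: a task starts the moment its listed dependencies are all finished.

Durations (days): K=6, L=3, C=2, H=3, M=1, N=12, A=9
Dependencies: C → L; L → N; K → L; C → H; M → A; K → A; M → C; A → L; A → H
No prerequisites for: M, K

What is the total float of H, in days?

12

K→A→L→N = 6+9+3+12 = 30 sets the makespan at 30 days.
H finishes as early as 18 and must finish by 30.
So H can slip 30 − 18 = 12 days.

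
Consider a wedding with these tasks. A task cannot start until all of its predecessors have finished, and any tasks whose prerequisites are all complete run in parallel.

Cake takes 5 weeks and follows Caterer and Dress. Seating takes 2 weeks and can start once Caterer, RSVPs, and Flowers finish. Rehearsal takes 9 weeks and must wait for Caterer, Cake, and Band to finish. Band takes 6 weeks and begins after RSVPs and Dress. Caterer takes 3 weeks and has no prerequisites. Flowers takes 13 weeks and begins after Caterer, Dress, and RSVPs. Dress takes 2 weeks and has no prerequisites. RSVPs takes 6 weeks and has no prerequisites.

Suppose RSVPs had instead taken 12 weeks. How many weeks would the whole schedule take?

Baseline: RSVPs→Flowers→Seating = 6+13+2 = 21 → 21 weeks.
RSVPs is on the critical path; changing it to 12 makes that path 27 weeks.
No other chain overtakes it, so the finish is 27 weeks.

27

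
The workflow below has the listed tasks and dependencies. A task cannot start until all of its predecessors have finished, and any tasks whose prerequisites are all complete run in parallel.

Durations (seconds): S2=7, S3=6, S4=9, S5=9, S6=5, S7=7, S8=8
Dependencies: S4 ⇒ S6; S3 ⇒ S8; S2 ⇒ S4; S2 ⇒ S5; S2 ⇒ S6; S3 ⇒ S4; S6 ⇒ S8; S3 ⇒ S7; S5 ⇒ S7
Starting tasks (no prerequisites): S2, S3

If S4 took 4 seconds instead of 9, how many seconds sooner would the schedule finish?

The binding path is S2→S4→S6→S8 = 7+9+5+8 = 29; finish at 29 seconds.
S4 is on the critical path; changing it to 4 makes that path 24 seconds.
That remains the longest chain; total 24 seconds.
Change in finish: 24 − 29 = -5 seconds.

5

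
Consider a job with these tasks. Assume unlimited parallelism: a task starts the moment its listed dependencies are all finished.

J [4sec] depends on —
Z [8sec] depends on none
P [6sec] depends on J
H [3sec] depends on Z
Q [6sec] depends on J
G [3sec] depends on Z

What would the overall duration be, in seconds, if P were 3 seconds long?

11

The binding path is Z→H = 8+3 = 11; finish at 11 seconds.
The longest path through P is only 10 seconds, so P has float 1.
The critical path is still Z→H; finish is now 11 seconds.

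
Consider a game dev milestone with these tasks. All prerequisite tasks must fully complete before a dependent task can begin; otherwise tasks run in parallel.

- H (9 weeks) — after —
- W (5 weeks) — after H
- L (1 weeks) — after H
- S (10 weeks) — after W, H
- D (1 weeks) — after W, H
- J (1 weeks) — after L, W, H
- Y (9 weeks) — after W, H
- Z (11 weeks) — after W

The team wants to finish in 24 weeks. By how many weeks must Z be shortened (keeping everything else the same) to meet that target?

Current finish: 25 weeks; target: 24.
Z is on every critical path, so each week cut from Z cuts the finish by one (this holds down to a finish of 24).
Need 25 − 24 = 1 week off Z → Z becomes 10 weeks, finish becomes 24.

1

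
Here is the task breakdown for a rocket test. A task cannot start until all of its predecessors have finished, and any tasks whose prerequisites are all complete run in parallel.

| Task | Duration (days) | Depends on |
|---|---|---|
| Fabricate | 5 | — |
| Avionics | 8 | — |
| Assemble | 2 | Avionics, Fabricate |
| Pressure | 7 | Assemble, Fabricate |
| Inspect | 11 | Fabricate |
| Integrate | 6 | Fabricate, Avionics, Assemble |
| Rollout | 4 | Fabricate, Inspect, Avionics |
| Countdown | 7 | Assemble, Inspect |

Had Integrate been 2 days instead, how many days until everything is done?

Baseline: Fabricate→Inspect→Countdown = 5+11+7 = 23 → 23 days.
The longest path through Integrate is only 16 days, so Integrate has float 7.
No other chain overtakes it, so the finish is 23 days.

23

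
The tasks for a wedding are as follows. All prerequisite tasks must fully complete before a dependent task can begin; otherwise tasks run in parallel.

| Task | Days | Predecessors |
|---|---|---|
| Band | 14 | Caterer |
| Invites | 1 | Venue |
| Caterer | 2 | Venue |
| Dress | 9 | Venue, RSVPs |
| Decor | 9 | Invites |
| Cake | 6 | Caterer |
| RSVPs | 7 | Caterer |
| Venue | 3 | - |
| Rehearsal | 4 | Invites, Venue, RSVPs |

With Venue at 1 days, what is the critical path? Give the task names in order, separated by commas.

Actual critical path: Venue→Caterer→RSVPs→Dress = 3+2+7+9 = 21 ⇒ 21 days.
Venue lies on that path, so at 1 day the path becomes 19 days.
That remains the longest chain; total 19 days.

Venue, Caterer, RSVPs, Dress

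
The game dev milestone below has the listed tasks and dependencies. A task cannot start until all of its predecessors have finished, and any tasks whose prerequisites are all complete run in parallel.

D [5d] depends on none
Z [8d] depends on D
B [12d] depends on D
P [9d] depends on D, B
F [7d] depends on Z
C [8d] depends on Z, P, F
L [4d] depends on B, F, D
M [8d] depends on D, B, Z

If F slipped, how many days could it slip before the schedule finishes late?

6

D→B→P→C = 5+12+9+8 = 34 sets the makespan at 34 days.
F finishes as early as 20 and must finish by 26.
So F can slip 26 − 20 = 6 days.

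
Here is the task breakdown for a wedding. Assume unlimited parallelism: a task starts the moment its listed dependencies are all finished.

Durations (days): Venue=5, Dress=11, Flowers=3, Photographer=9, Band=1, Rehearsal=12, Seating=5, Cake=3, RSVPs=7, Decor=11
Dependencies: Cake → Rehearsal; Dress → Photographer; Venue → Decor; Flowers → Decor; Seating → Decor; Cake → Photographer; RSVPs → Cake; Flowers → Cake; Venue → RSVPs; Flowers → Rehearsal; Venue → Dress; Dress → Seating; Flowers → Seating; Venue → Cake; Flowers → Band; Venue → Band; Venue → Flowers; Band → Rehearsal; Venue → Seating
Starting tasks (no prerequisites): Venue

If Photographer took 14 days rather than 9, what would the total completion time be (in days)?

32

Actual critical path: Venue→Dress→Seating→Decor = 5+11+5+11 = 32 ⇒ 32 days.
Photographer is off the critical path — its longest chain is 25 days, giving 7 of slack.
No other chain overtakes it, so the finish is 32 days.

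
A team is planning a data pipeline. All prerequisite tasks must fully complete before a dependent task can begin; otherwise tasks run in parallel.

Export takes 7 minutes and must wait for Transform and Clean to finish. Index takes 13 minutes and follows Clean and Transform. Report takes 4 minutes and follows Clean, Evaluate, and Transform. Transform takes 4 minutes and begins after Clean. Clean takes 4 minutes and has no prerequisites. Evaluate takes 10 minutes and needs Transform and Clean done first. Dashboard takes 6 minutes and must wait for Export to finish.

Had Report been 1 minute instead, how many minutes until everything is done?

21

As given, the longest chain is Clean→Transform→Evaluate→Report = 4+4+10+4 = 22, so the finish is 22 minutes.
Since Report is critical, the -3 change carries straight to that chain (now 19 minutes).
The binding chain switches to Clean→Transform→Export→Dashboard = 4+4+7+6 = 21; finish 21 minutes.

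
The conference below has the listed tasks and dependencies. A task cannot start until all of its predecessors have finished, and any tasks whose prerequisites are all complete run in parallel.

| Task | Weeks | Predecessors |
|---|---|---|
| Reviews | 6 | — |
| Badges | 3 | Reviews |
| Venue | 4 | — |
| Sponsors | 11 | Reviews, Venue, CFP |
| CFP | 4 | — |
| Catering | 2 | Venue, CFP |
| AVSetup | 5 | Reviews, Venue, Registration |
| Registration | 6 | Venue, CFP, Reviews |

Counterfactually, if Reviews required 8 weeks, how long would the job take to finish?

19

Actual critical path: Reviews→Sponsors = 6+11 = 17 ⇒ 17 weeks.
Reviews is on the critical path; changing it to 8 makes that path 19 weeks.
No other chain overtakes it, so the finish is 19 weeks.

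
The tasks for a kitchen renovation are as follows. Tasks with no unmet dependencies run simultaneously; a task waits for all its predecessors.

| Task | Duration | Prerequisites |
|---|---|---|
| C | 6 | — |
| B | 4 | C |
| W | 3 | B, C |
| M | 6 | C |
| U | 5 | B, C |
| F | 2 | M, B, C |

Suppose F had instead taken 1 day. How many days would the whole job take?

15

Actual critical path: C→B→U = 6+4+5 = 15 ⇒ 15 days.
F is off the critical path — its longest chain is 14 days, giving 1 of slack.
That remains the longest chain; total 15 days.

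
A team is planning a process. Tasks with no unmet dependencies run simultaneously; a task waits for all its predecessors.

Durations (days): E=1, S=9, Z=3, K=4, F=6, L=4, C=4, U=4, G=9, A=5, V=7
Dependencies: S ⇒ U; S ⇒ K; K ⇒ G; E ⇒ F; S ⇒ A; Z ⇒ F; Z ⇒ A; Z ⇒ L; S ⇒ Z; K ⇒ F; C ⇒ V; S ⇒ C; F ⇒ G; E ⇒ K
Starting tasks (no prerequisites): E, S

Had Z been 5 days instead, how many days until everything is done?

29

As given, the longest chain is S→K→F→G = 9+4+6+9 = 28, so the finish is 28 days.
Z has 1 day of float (longest path through it is 27).
New critical path: S→Z→F→G = 9+5+6+9 = 29 ⇒ 29 days.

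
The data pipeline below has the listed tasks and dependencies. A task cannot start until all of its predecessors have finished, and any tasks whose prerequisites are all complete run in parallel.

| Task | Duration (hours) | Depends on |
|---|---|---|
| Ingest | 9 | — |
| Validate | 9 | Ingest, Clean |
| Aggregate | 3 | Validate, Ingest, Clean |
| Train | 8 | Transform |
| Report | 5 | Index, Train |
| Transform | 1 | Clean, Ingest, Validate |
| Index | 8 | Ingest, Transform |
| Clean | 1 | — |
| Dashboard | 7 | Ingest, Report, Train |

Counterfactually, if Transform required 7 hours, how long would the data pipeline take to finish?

The binding path is Ingest→Validate→Transform→Train→Report→Dashboard = 9+9+1+8+5+7 = 39; finish at 39 hours.
Transform lies on that path, so at 7 hours the path becomes 45 hours.
The critical path is still Ingest→Validate→Transform→Train→Report→Dashboard; finish is now 45 hours.

45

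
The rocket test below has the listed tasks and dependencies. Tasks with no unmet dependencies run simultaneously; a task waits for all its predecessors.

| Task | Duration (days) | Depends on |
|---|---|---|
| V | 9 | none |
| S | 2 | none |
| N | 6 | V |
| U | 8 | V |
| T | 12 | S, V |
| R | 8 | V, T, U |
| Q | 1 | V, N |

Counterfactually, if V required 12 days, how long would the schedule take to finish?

Critical path before the change: V→T→R = 9+12+8 = 29 giving 29 days.
Since V is critical, the +3 change carries straight to that chain (now 32 days).
The critical path is still V→T→R; finish is now 32 days.

32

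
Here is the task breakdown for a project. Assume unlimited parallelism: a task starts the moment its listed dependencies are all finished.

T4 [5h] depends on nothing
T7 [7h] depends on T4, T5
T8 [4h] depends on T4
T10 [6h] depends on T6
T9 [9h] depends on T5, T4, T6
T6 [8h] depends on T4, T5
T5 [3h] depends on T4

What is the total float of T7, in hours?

The longest chain is T4→T5→T6→T9 = 5+3+8+9 = 25; overall finish 25 hours.
T7 finishes as early as 15 and must finish by 25.
Slack of T7 = 18 − 8 = 10 hours.

10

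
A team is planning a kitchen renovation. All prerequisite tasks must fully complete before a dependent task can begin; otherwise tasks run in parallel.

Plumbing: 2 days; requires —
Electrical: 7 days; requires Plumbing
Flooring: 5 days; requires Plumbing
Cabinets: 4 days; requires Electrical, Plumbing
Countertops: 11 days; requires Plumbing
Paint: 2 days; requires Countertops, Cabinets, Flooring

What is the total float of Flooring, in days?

Critical path: Plumbing→Electrical→Cabinets→Paint = 2+7+4+2 = 15, so the finish is 15 days.
Flooring finishes as early as 7 and must finish by 13.
So Flooring can slip 13 − 7 = 6 days.

6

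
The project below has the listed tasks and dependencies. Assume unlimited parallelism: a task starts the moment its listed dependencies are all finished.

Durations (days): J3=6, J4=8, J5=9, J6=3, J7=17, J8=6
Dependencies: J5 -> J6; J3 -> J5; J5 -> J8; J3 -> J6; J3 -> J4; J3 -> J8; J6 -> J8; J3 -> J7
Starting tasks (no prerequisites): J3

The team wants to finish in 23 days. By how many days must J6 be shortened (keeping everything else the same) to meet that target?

1

Current finish: 24 days; target: 23.
J6 is on every critical path, so each day cut from J6 cuts the finish by one (this holds down to a finish of 23).
Need 24 − 23 = 1 day off J6 → J6 becomes 2 days, finish becomes 23.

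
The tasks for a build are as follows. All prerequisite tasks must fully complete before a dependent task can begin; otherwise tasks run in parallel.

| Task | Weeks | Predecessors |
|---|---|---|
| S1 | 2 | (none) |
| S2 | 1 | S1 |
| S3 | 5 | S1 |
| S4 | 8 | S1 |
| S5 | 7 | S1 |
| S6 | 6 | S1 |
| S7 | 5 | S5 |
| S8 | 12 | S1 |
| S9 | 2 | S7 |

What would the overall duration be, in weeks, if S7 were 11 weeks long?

The binding path is S1→S5→S7→S9 = 2+7+5+2 = 16; finish at 16 weeks.
Since S7 is critical, the +6 change carries straight to that chain (now 22 weeks).
The critical path is still S1→S5→S7→S9; finish is now 22 weeks.

22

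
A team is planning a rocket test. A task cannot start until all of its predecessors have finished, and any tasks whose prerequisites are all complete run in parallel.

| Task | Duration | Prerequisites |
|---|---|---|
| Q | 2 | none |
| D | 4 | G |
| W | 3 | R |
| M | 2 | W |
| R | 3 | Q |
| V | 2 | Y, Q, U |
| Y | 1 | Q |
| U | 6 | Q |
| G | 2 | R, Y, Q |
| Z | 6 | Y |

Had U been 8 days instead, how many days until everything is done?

The binding path is Q→R→G→D = 2+3+2+4 = 11; finish at 11 days.
U is off the critical path — its longest chain is 10 days, giving 1 of slack.
The binding chain switches to Q→U→V = 2+8+2 = 12; finish 12 days.

12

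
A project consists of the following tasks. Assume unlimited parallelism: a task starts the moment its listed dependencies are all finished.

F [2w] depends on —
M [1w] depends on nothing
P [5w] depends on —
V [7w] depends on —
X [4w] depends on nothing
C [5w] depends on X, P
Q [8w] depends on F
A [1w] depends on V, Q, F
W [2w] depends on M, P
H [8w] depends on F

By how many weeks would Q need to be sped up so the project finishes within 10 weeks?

1

Current finish: 11 weeks; target: 10.
Q is on every critical path, so each week cut from Q cuts the finish by one (this holds down to a finish of 10).
Need 11 − 10 = 1 week off Q → Q becomes 7 weeks, finish becomes 10.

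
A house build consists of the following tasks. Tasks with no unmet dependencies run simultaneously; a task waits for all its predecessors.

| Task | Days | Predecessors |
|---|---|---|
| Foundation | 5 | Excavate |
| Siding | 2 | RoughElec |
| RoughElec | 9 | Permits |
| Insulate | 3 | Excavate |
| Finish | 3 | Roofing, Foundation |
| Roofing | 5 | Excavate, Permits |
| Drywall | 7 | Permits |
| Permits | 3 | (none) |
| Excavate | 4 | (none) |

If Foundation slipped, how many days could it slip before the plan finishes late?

Permits→RoughElec→Siding = 3+9+2 = 14 sets the makespan at 14 days.
Longest path through Foundation: 12 days (earliest finish 9, latest finish 11).
So Foundation can slip 11 − 9 = 2 days.

2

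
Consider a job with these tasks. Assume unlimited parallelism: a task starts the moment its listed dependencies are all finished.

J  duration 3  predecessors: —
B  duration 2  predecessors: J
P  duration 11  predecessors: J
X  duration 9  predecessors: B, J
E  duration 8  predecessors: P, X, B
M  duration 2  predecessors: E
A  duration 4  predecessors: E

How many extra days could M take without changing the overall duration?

2

The longest chain is J→B→X→E→A = 3+2+9+8+4 = 26; overall finish 26 days.
Longest path through M: 24 days (earliest finish 24, latest finish 26).
Float = 26 − 24 = 2.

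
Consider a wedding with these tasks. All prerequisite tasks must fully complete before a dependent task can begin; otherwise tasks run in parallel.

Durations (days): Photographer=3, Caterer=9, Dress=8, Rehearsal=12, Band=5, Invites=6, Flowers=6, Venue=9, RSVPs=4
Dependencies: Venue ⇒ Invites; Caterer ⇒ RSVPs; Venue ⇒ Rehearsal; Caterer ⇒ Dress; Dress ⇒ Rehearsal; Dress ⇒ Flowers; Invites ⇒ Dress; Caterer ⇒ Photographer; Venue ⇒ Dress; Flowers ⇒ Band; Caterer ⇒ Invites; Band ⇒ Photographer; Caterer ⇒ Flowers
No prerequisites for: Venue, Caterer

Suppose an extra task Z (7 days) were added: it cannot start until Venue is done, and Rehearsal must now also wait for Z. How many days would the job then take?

37

Originally the job takes 37 days.
With Z inserted, Rehearsal now waits for max(Venue, Dress, Z).
New critical path: Venue→Invites→Dress→Flowers→Band→Photographer = 9+6+8+6+5+3 = 37 ⇒ 37 days.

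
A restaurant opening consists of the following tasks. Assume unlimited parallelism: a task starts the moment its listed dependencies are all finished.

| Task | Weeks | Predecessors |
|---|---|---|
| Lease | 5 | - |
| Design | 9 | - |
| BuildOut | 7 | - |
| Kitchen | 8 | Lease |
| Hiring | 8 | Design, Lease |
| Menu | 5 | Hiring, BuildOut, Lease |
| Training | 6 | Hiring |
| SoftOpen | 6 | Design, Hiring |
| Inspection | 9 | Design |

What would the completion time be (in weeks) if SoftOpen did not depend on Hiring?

Before: longest chain Design→Hiring→Training = 9+8+6 = 23, finish 23.
Without Hiring→SoftOpen, SoftOpen's earliest start moves from 17 to 9.
The longest chain is now Design→Hiring→Training = 9+8+6 = 23, so the plan takes 23 weeks.

23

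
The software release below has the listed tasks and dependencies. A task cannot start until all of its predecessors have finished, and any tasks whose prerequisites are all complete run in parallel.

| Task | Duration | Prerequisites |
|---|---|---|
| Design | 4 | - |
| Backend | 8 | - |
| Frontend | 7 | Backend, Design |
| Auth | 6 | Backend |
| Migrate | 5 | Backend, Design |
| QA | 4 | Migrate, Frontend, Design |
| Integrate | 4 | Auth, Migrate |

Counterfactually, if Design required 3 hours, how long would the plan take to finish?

19

Actual critical path: Backend→Frontend→QA = 8+7+4 = 19 ⇒ 19 hours.
Design is off the critical path — its longest chain is 15 hours, giving 4 of slack.
The critical path is still Backend→Frontend→QA; finish is now 19 hours.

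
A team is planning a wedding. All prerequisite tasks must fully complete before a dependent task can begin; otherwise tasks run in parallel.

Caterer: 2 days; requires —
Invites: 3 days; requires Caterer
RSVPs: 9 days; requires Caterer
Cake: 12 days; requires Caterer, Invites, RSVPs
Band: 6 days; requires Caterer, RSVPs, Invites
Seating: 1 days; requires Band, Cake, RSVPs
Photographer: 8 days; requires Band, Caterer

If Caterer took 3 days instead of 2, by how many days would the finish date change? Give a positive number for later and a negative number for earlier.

Critical path before the change: Caterer→RSVPs→Band→Photographer = 2+9+6+8 = 25 giving 25 days.
Caterer lies on that path, so at 3 days the path becomes 26 days.
That remains the longest chain; total 26 days.
Change in finish: 26 − 25 = +1 days.

1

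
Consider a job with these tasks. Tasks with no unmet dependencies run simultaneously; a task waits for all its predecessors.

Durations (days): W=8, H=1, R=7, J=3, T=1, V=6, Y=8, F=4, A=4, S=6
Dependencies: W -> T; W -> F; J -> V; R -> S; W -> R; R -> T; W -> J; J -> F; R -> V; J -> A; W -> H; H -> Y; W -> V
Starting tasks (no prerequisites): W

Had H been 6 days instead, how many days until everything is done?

Actual critical path: W→R→V = 8+7+6 = 21 ⇒ 21 days.
H is off the critical path — its longest chain is 17 days, giving 4 of slack.
Now W→H→Y = 8+6+8 = 22 is longest, so the finish becomes 22 days.

22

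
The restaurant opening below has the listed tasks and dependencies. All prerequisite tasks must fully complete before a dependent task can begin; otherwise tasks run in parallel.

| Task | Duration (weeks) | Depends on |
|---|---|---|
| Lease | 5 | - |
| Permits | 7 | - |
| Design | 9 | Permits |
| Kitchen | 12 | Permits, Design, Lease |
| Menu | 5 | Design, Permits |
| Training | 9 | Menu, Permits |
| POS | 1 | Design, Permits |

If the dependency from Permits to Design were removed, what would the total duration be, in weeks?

23

With the dependency in place, Permits→Design→Menu→Training = 7+9+5+9 = 30 sets the finish at 30 weeks.
Without Permits→Design, Design's earliest start moves from 7 to 0.
The longest chain is now Design→Menu→Training = 9+5+9 = 23, so the plan takes 23 weeks.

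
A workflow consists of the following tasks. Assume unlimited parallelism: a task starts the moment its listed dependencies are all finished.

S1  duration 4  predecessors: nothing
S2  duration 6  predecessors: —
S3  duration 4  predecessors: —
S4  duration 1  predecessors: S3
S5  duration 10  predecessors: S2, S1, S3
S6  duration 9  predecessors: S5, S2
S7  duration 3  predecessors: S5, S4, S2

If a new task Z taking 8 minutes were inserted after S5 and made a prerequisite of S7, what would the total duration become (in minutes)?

Originally the plan takes 25 minutes.
With Z inserted, S7 now waits for max(S5, S4, S2, Z).
New critical path: S2→S5→Z→S7 = 6+10+8+3 = 27 ⇒ 27 minutes.

27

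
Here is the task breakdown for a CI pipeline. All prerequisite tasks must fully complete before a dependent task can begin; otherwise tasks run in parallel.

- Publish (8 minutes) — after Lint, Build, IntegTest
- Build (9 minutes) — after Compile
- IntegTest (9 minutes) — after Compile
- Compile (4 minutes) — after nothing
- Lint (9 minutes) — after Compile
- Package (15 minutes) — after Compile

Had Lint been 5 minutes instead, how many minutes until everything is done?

21

The binding path is Compile→Lint→Publish = 4+9+8 = 21; finish at 21 minutes.
Lint is on the critical path; changing it to 5 makes that path 17 minutes.
New critical path: Compile→IntegTest→Publish = 4+9+8 = 21 ⇒ 21 minutes.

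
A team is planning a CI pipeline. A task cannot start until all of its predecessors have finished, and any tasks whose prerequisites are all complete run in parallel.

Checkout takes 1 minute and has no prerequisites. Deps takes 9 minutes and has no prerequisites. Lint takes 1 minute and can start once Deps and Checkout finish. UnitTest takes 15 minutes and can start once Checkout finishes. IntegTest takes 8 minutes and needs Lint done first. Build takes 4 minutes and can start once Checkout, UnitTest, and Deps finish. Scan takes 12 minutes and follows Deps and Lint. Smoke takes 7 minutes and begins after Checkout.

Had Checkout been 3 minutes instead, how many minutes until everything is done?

22

As given, the longest chain is Deps→Lint→Scan = 9+1+12 = 22, so the finish is 22 minutes.
Checkout has 2 minutes of float (longest path through it is 20).
The binding chain switches to Checkout→UnitTest→Build = 3+15+4 = 22; finish 22 minutes.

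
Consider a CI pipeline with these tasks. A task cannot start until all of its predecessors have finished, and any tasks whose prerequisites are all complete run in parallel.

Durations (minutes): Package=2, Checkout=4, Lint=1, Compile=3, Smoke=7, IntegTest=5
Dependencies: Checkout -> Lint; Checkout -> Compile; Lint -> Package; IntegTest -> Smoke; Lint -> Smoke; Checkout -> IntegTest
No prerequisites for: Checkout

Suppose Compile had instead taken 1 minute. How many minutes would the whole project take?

As given, the longest chain is Checkout→IntegTest→Smoke = 4+5+7 = 16, so the finish is 16 minutes.
The longest path through Compile is only 7 minutes, so Compile has float 9.
That remains the longest chain; total 16 minutes.

16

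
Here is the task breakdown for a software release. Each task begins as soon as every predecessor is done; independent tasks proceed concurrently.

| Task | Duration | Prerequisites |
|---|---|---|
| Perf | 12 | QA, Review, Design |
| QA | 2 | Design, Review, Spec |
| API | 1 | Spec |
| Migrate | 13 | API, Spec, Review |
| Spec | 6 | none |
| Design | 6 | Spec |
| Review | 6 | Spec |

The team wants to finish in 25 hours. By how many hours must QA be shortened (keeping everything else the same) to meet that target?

Current finish: 26 hours; target: 25.
QA is on every critical path, so each hour cut from QA cuts the finish by one (this holds down to a finish of 25).
Need 26 − 25 = 1 hour off QA → QA becomes 1 hour, finish becomes 25.

1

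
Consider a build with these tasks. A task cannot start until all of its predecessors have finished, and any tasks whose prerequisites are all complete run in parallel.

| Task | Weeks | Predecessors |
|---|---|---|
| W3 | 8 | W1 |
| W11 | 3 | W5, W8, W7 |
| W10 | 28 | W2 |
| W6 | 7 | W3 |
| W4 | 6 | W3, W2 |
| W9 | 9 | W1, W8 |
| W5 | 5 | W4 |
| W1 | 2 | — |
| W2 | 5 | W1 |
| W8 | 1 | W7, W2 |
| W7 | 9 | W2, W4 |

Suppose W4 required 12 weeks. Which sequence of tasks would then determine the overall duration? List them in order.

W1, W3, W4, W7, W8, W9

As given, the longest chain is W1→W3→W4→W7→W8→W9 = 2+8+6+9+1+9 = 35, so the finish is 35 weeks.
Since W4 is critical, the +6 change carries straight to that chain (now 41 weeks).
No other chain overtakes it, so the finish is 41 weeks.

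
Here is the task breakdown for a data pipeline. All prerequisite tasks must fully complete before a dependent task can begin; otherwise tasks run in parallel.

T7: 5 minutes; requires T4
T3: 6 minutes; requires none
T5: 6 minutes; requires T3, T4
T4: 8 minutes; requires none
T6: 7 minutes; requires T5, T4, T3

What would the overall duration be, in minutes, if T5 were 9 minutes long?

The binding path is T4→T5→T6 = 8+6+7 = 21; finish at 21 minutes.
T5 is on the critical path; changing it to 9 makes that path 24 minutes.
No other chain overtakes it, so the finish is 24 minutes.

24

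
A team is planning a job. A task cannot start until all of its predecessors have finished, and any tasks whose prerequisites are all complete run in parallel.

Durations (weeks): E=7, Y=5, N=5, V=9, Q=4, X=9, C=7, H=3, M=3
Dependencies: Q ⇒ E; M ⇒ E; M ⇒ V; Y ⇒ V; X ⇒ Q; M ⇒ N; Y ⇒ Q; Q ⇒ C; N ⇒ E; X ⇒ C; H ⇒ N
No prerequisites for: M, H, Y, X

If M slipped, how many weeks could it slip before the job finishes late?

X→Q→C = 9+4+7 = 20 sets the makespan at 20 weeks.
M finishes as early as 3 and must finish by 8.
Slack of M = 5 − 0 = 5 weeks.

5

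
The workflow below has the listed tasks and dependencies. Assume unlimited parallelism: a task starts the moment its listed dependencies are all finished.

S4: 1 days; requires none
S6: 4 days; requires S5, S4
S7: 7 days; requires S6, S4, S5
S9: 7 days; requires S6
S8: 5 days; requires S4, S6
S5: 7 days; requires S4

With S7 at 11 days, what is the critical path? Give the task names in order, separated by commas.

S4, S5, S6, S7

Critical path before the change: S4→S5→S6→S7 = 1+7+4+7 = 19 giving 19 days.
S7 is on the critical path; changing it to 11 makes that path 23 days.
No other chain overtakes it, so the finish is 23 days.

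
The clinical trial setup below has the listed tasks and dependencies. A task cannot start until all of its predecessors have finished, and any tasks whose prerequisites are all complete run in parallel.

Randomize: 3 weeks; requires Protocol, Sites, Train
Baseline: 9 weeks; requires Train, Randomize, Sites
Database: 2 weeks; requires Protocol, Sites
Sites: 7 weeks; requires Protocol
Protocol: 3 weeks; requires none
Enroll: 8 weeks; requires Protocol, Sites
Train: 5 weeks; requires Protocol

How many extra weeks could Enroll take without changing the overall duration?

Protocol→Sites→Randomize→Baseline = 3+7+3+9 = 22 sets the makespan at 22 weeks.
The longest chain containing Enroll totals 18 weeks.
Float = 22 − 18 = 4.

4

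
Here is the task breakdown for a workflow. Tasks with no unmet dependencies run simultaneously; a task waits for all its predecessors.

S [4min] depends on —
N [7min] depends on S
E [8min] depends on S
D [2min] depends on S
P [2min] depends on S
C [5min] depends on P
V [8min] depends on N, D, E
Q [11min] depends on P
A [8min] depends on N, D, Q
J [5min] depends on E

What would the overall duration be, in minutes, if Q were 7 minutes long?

21

As given, the longest chain is S→P→Q→A = 4+2+11+8 = 25, so the finish is 25 minutes.
Q is on the critical path; changing it to 7 makes that path 21 minutes.
The critical path is still S→P→Q→A; finish is now 21 minutes.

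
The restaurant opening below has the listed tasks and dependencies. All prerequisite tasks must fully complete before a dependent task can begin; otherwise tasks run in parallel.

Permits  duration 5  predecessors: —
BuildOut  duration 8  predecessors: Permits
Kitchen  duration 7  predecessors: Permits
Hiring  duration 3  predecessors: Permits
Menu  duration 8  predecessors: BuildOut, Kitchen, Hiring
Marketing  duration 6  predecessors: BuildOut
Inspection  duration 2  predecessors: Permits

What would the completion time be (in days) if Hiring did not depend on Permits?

With the dependency in place, Permits→BuildOut→Menu = 5+8+8 = 21 sets the finish at 21 days.
Without Permits→Hiring, Hiring's earliest start moves from 5 to 0.
The longest chain is now Permits→BuildOut→Menu = 5+8+8 = 21, so the restaurant opening takes 21 days.

21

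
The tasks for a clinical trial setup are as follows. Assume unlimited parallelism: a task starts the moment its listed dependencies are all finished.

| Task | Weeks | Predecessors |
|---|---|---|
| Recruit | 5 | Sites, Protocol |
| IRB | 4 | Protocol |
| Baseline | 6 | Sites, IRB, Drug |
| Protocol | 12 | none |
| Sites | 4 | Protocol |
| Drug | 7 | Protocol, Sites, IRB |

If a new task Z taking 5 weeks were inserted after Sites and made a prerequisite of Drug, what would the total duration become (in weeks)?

34

Originally the project takes 29 weeks.
With Z inserted, Drug now waits for max(Protocol, Sites, IRB, Z).
New critical path: Protocol→Sites→Z→Drug→Baseline = 12+4+5+7+6 = 34 ⇒ 34 weeks.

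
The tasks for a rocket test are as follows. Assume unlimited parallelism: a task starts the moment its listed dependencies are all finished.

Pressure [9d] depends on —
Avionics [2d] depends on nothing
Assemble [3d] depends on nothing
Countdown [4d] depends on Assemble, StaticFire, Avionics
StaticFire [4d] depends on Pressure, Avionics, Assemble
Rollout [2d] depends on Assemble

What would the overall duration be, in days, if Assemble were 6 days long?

As given, the longest chain is Pressure→StaticFire→Countdown = 9+4+4 = 17, so the finish is 17 days.
Assemble has 6 days of float (longest path through it is 11).
No other chain overtakes it, so the finish is 17 days.

17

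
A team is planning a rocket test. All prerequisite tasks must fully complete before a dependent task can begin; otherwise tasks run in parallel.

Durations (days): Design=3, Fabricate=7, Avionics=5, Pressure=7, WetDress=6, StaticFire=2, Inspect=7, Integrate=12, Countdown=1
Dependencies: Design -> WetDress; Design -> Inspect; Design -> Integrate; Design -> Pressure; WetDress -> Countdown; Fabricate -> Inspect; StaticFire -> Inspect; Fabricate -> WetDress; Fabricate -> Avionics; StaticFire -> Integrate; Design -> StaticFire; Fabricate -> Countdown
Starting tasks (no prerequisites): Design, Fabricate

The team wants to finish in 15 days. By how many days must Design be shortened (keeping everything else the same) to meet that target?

2

Current finish: 17 days; target: 15.
Design is on every critical path, so each day cut from Design cuts the finish by one (this holds down to a finish of 15).
Need 17 − 15 = 2 days off Design → Design becomes 1 day, finish becomes 15.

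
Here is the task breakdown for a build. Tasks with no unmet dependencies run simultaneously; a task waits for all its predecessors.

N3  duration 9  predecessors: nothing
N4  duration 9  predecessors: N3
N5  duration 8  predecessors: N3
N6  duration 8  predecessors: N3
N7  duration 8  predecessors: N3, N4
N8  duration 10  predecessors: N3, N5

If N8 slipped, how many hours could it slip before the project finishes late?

0

N3→N5→N8 = 9+8+10 = 27 sets the makespan at 27 hours.
N8 finishes as early as 27 and must finish by 27.
Float = 27 − 27 = 0.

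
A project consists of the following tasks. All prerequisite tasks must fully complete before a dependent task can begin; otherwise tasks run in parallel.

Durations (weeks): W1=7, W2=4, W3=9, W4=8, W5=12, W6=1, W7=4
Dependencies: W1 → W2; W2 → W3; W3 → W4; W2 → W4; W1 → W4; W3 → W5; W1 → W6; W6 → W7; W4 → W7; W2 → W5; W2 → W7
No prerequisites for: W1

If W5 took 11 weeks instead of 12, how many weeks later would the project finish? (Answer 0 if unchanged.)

Actual critical path: W1→W2→W3→W5 = 7+4+9+12 = 32 ⇒ 32 weeks.
W5 is on the critical path; changing it to 11 makes that path 31 weeks.
The binding chain switches to W1→W2→W3→W4→W7 = 7+4+9+8+4 = 32; finish 32 weeks.
Change in finish: 32 − 32 = +0 weeks.

0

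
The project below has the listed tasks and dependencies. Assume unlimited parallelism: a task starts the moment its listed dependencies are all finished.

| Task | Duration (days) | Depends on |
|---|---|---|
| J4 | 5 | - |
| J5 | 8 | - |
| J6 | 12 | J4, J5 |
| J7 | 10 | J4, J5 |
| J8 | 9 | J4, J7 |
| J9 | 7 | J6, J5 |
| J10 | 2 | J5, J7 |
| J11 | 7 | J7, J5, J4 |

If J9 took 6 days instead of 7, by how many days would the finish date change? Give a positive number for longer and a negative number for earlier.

Critical path before the change: J5→J6→J9 = 8+12+7 = 27 giving 27 days.
J9 lies on that path, so at 6 days the path becomes 26 days.
The binding chain switches to J5→J7→J8 = 8+10+9 = 27; finish 27 days.
Change in finish: 27 − 27 = +0 days.

0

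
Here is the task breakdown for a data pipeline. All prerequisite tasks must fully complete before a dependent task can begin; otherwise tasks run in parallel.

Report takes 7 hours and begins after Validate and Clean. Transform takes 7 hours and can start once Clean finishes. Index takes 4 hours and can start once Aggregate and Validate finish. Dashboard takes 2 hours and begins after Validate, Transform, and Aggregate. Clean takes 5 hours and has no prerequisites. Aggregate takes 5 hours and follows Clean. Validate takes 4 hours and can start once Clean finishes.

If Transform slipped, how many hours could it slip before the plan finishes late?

2

The longest chain is Clean→Validate→Report = 5+4+7 = 16; overall finish 16 hours.
Transform finishes as early as 12 and must finish by 14.
Float = 16 − 14 = 2.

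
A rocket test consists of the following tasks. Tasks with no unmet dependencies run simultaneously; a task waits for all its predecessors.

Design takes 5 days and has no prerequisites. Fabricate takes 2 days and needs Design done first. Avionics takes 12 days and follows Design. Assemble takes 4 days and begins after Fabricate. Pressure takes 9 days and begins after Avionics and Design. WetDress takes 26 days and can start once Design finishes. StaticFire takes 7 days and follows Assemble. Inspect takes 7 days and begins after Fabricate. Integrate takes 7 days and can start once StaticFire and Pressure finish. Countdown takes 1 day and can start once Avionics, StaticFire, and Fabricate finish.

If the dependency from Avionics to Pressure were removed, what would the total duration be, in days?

31

With the dependency in place, Design→Avionics→Pressure→Integrate = 5+12+9+7 = 33 sets the finish at 33 days.
Without Avionics→Pressure, Pressure's earliest start moves from 17 to 5.
New critical path: Design→WetDress = 5+26 = 31 ⇒ 31 days.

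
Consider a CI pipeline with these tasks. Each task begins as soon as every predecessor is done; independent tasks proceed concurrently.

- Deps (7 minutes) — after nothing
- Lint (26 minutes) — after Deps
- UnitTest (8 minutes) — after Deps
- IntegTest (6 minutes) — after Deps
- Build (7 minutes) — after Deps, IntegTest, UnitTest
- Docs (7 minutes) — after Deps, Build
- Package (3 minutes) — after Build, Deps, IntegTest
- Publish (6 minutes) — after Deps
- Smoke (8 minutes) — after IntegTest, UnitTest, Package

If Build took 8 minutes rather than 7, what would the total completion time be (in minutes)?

34

The binding path is Deps→UnitTest→Build→Package→Smoke = 7+8+7+3+8 = 33; finish at 33 minutes.
Since Build is critical, the +1 change carries straight to that chain (now 34 minutes).
That remains the longest chain; total 34 minutes.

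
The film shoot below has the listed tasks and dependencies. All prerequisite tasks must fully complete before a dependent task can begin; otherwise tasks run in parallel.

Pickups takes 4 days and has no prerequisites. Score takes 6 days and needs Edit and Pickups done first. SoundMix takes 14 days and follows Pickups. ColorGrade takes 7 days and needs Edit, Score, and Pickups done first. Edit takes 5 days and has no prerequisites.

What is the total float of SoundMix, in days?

0

The longest chain is Pickups→SoundMix = 4+14 = 18; overall finish 18 days.
The longest chain containing SoundMix totals 18 days.
Slack of SoundMix = 4 − 4 = 0 days.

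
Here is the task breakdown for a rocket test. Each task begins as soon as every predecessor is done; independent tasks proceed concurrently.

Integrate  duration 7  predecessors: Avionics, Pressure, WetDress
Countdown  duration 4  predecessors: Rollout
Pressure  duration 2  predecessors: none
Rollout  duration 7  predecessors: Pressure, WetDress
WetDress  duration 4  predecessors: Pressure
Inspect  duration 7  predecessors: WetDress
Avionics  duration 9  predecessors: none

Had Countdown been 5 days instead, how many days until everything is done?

As given, the longest chain is Pressure→WetDress→Rollout→Countdown = 2+4+7+4 = 17, so the finish is 17 days.
Since Countdown is critical, the +1 change carries straight to that chain (now 18 days).
The critical path is still Pressure→WetDress→Rollout→Countdown; finish is now 18 days.

18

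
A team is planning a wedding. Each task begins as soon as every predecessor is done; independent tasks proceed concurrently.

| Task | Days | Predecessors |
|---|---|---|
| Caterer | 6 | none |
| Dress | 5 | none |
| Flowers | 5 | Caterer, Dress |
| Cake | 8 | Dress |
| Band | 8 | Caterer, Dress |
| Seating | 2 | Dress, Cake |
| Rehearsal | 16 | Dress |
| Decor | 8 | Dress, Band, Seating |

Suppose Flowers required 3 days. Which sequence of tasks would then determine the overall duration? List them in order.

Critical path before the change: Dress→Cake→Seating→Decor = 5+8+2+8 = 23 giving 23 days.
Flowers has 12 days of float (longest path through it is 11).
The critical path is still Dress→Cake→Seating→Decor; finish is now 23 days.

Dress, Cake, Seating, Decor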